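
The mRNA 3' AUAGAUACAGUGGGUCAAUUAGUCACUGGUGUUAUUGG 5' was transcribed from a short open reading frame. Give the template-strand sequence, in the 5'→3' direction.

5′-TATCTATGTCACCCAGTTAATCAGTGACCACAATAACC-3′

Written 5'→3' the mRNA is GGUUAUUGUGGUCACUGAUUAACUGGGUGACAUAGAUA, so the coding DNA strand is GGTTATTGTGGTCACTGATTAACTGGGTGACATAGATA. The template is its reverse complement.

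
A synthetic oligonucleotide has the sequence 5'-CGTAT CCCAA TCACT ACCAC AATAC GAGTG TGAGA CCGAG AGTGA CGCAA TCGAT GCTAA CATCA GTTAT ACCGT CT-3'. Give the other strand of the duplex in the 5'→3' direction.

Pairing A↔T and G↔C gives GCATAGGGTTAGTGATGGTGTTATGCTCACACTCTGGCTCTCACTGCGTTAGCTACGATTGTAGTCAATATGGCAGA, running 3'→5'. Reverse for the 5'→3' convention.

5′-AGACGGTATAACTGATGTTAGCATCGATTGCGTCACTCTCGGTCTCACACTCGTATTGTGGTAGTGATTGGGATACG-3′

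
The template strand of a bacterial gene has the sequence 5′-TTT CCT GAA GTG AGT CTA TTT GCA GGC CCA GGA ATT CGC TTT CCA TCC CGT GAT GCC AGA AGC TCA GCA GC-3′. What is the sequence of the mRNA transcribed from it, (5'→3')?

The mRNA has the sequence of the coding strand (reverse complement of the template) with T→U. Reverse complement of TTTCCTGAAGTGAGTCTATTTGCAGGCCCAGGAATTCGCTTTCCATCCCGTGATGCCAGAAGCTCAGCAGC is GCTGCTGAGCTTCTGGCATCACGGGATGGAAAGCGAATTCCTGGGCCTGCAAATAGACTCACTTCAGGAAA; then T→U.

5'-GCUGCUGAGCUUCUGGCAUCACGGGAUGGAAAGCGAAUUCCUGGGCCUGCAAAUAGACUCACUUCAGGAAA-3'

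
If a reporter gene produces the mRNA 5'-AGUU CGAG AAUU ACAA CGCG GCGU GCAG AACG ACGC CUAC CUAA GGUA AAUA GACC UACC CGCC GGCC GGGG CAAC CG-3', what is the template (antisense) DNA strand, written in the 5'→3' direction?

5'-CGGTTGCCCCGGCCGGCGGGTAGGTCTATTTACCTTAGGTAGGCGTCGTTCTGCACGCCGCGTTGTAATTCTCGAACT-3'

Replace U with T to get the coding DNA strand: AGTTCGAGAATTACAACGCGGCGTGCAGAACGACGCCTACCTAAGGTAAATAGACCTACCCGCCGGCCGGGGCAACCG. The template strand is its reverse complement (complement TCAAGCTCTTAATGTTGCGCCGCACGTCTTGCTGCGGATGGATTCCATTTATCTGGATGGGCGGCCGGCCCCGTTGGC, then reverse).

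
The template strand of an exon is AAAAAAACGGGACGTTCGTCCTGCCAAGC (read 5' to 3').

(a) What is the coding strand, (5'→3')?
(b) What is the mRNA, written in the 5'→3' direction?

(a) The coding strand is the reverse complement of the template: complement TTTTTTTGCCCTGCAAGCAGGACGGTTCG, then reverse.
(b) mRNA has the coding-strand sequence with T→U.

(a) 5'-GCTTGGCAGGACGAACGTCCCGTTTTTTT-3'
(b) 5'-GCUUGGCAGGACGAACGUCCCGUUUUUUU-3'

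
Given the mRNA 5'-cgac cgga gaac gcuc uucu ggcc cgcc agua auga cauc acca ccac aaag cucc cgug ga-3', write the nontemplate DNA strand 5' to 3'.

The coding DNA strand has the same 5'→3' sequence as the mRNA with U replaced by T.

5'-CGACCGGAGAACGCTCTTCTGGCCCGCCAGTAATGACATCACCACCACAAAGCTCCCGTGGA-3'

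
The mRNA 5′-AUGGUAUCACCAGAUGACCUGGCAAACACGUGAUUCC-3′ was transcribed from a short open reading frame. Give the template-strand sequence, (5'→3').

5'-GGAATCACGTGTTTGCCAGGTCATCTGGTGATACCAT-3'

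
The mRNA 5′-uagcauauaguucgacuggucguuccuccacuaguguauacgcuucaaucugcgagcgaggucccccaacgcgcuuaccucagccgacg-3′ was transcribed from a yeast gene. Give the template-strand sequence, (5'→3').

Replace U with T to get the coding DNA strand: TAGCATATAGTTCGACTGGTCGTTCCTCCACTAGTGTATACGCTTCAATCTGCGAGCGAGGTCCCCCAACGCGCTTACCTCAGCCGACG. The template strand is its reverse complement (complement ATCGTATATCAAGCTGACCAGCAAGGAGGTGATCACATATGCGAAGTTAGACGCTCGCTCCAGGGGGTTGCGCGAATGGAGTCGGCTGC, then reverse).

5'-CGTCGGCTGAGGTAAGCGCGTTGGGGGACCTCGCTCGCAGATTGAAGCGTATACACTAGTGGAGGAACGACCAGTCGAACTATATGCTA-3'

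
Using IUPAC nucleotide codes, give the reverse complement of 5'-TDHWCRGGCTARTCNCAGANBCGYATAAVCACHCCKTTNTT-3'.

5′-AANAAMGGDGTGBTTATRCGVNTCTGNGAYTAGCCYGWDHA-3′

Standard pairs A↔T, G↔C; ambiguity codes pair R↔Y, K↔M, W↔W, B↔V, D↔H, N↔N. Complement (AHDWGYCCGATYAGNGTCTNVGCRTATTBGTGDGGMAANAA), then reverse for 5'→3'.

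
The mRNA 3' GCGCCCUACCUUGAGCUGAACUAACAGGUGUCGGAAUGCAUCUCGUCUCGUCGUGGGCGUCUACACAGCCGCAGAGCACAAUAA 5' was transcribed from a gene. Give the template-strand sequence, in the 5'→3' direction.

5'-CGCGGGATGGAACTCGACTTGATTGTCCACAGCCTTACGTAGAGCAGAGCAGCACCCGCAGATGTGTCGGCGTCTCGTGTTATT-3'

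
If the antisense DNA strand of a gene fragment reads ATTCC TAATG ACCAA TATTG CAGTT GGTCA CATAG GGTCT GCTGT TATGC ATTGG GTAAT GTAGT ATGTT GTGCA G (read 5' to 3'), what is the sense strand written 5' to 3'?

The coding strand is complementary and antiparallel to the template: take the complement (A↔T, G↔C) and reverse.

5′-CTGCACAACATACTACATTACCCAATGCATAACAGCAGACCCTATGTGACCAACTGCAATATTGGTCATTAGGAAT-3′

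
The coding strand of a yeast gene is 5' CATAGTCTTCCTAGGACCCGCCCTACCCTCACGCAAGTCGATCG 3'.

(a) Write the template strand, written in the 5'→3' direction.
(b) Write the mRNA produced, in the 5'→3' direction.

(a) 5'-CGATCGACTTGCGTGAGGGTAGGGCGGGTCCTAGGAAGACTATG-3'
(b) 5′-CAUAGUCUUCCUAGGACCCGCCCUACCCUCACGCAAGUCGAUCG-3′

(a) The template strand is the reverse complement of the coding strand: complement GTATCAGAAGGATCCTGGGCGGGATGGGAGTGCGTTCAGCTAGC, then reverse.
(b) mRNA matches the coding strand with T→U.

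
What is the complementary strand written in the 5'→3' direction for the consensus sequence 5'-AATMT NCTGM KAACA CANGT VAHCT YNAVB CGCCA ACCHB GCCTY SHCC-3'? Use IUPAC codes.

Standard pairs A↔T, G↔C; ambiguity codes pair Y↔R, M↔K, S↔S, B↔V, H↔D, N↔N. Complement (TTAKANGACKMTTGTGTNCABTDGARNTBVGCGGTTGGDVCGGARSDGG), then reverse for 5'→3'.

5'-GGDSRAGGCVDGGTTGGCGVBTNRAGDTBACNTGTGTTMKCAGNAKATT-3'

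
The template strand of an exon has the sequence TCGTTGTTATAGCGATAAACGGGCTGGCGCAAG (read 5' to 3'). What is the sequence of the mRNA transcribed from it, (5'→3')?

5'-CUUGCGCCAGCCCGUUUAUCGCUAUAACAACGA-3'

RNA polymerase reads the template 3'→5' and synthesizes mRNA 5'→3' by base-pairing (A→U, T→A, G↔C). The complement of the template is AGCAACAATATCGCTATTTGCCCGACCGCGTTC; antiparallel, so 5'→3' the coding strand is CTTGCGCCAGCCCGTTTATCGCTATAACAACGA. Replace T with U for the mRNA.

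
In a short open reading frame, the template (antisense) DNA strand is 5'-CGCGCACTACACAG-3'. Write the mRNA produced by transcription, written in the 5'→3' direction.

5′-CUGUGUAGUGCGCG-3′

RNA polymerase reads the template 3'→5' and synthesizes mRNA 5'→3' by base-pairing (A→U, T→A, G↔C). The complement of the template is GCGCGTGATGTGTC; antiparallel, so 5'→3' the coding strand is CTGTGTAGTGCGCG. Replace T with U for the mRNA.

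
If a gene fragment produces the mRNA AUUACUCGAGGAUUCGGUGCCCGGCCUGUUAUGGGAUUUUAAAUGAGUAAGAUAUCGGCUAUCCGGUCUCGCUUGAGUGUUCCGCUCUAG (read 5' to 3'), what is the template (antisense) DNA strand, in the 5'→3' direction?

5'-CTAGAGCGGAACACTCAAGCGAGACCGGATAGCCGATATCTTACTCATTTAAAATCCCATAACAGGCCGGGCACCGAATCCTCGAGTAAT-3'

Replace U with T to get the coding DNA strand: ATTACTCGAGGATTCGGTGCCCGGCCTGTTATGGGATTTTAAATGAGTAAGATATCGGCTATCCGGTCTCGCTTGAGTGTTCCGCTCTAG. The template strand is its reverse complement (complement TAATGAGCTCCTAAGCCACGGGCCGGACAATACCCTAAAATTTACTCATTCTATAGCCGATAGGCCAGAGCGAACTCACAAGGCGAGATC, then reverse).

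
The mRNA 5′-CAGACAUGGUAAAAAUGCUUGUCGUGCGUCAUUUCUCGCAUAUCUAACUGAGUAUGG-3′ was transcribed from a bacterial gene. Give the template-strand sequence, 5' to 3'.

Replace U with T to get the coding DNA strand: CAGACATGGTAAAAATGCTTGTCGTGCGTCATTTCTCGCATATCTAACTGAGTATGG. The template strand is its reverse complement (complement GTCTGTACCATTTTTACGAACAGCACGCAGTAAAGAGCGTATAGATTGACTCATACC, then reverse).

5′-CCATACTCAGTTAGATATGCGAGAAATGACGCACGACAAGCATTTTTACCATGTCTG-3′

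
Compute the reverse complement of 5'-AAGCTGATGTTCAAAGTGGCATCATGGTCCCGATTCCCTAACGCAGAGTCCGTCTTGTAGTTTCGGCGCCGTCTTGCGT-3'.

Complement each base (A↔T, G↔C): TTCGACTACAAGTTTCACCGTAGTACCAGGGCTAAGGGATTGCGTCTCAGGCAGAACATCAAAGCCGCGGCAGAACGCA. Then reverse.

5'-ACGCAAGACGGCGCCGAAACTACAAGACGGACTCTGCGTTAGGGAATCGGGACCATGATGCCACTTTGAACATCAGCTT-3'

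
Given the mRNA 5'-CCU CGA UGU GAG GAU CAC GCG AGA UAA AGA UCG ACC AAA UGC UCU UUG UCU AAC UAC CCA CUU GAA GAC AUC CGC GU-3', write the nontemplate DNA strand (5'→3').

The coding DNA strand has the same 5'→3' sequence as the mRNA with U replaced by T.

5'-CCTCGATGTGAGGATCACGCGAGATAAAGATCGACCAAATGCTCTTTGTCTAACTACCCACTTGAAGACATCCGCGT-3'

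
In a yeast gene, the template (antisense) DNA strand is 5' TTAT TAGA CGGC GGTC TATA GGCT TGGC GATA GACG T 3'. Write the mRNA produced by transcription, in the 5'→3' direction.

RNA polymerase reads the template 3'→5' and synthesizes mRNA 5'→3' by base-pairing (A→U, T→A, G↔C). The complement of the template is AATAATCTGCCGCCAGATATCCGAACCGCTATCTGCA; antiparallel, so 5'→3' the coding strand is ACGTCTATCGCCAAGCCTATAGACCGCCGTCTAATAA. Replace T with U for the mRNA.

5'-ACGUCUAUCGCCAAGCCUAUAGACCGCCGUCUAAUAA-3'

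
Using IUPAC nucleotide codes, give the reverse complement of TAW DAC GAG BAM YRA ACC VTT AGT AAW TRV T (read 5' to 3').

Standard pairs A↔T, G↔C; ambiguity codes pair R↔Y, M↔K, W↔W, B↔V, D↔H. Complement (ATWHTGCTCVTKRYTTGGBAATCATTWAYBA), then reverse for 5'→3'.

5'-ABYAWTTACTAABGGTTYRKTVCTCGTHWTA-3'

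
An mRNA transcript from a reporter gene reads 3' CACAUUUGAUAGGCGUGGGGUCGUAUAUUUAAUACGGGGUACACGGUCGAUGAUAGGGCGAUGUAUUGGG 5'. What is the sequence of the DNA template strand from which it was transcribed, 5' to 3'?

5'-GTGTAAACTATCCGCACCCCAGCATATAAATTATGCCCCATGTGCCAGCTACTATCCCGCTACATAACCC-3'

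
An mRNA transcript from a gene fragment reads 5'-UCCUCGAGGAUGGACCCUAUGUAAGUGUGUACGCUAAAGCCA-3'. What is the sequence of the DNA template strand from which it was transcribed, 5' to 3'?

5'-TGGCTTTAGCGTACACACTTACATAGGGTCCATCCTCGAGGA-3'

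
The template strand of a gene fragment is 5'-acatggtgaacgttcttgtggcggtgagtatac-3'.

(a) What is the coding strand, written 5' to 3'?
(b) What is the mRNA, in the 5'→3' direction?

(a) The coding strand is the reverse complement of the template: complement TGTACCACTTGCAAGAACACCGCCACTCATATG, then reverse.
(b) mRNA has the coding-strand sequence with T→U.

(a) 5'-GTATACTCACCGCCACAAGAACGTTCACCATGT-3'
(b) 5'-GUAUACUCACCGCCACAAGAACGUUCACCAUGU-3'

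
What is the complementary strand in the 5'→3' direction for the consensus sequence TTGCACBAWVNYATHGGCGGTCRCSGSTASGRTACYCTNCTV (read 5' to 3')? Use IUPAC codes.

5′-BAGNAGRGTAYCSTASCSGYGACCGCCDATRNBWTVGTGCAA-3′

Standard pairs A↔T, G↔C; ambiguity codes pair R↔Y, W↔W, S↔S, B↔V, H↔D, N↔N. Complement (AACGTGVTWBNRTADCCGCCAGYGSCSATSCYATGRGANGAB), then reverse for 5'→3'.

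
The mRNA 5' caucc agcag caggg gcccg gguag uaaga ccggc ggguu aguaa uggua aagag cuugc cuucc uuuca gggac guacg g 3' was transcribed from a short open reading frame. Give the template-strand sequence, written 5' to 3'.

5'-CCGTACGTCCCTGAAAGGAAGGCAAGCTCTTTACCATTACTAACCCGCCGGTCTTACTACCCGGGCCCCTGCTGCTGGATG-3'

Replace U with T to get the coding DNA strand: CATCCAGCAGCAGGGGCCCGGGTAGTAAGACCGGCGGGTTAGTAATGGTAAAGAGCTTGCCTTCCTTTCAGGGACGTACGG. The template strand is its reverse complement (complement GTAGGTCGTCGTCCCCGGGCCCATCATTCTGGCCGCCCAATCATTACCATTTCTCGAACGGAAGGAAAGTCCCTGCATGCC, then reverse).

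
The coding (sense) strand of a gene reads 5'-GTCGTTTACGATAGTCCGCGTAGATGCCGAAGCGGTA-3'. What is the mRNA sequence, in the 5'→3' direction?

The mRNA is synthesized from the template strand, so it matches the coding strand with T replaced by U.

5'-GUCGUUUACGAUAGUCCGCGUAGAUGCCGAAGCGGUA-3'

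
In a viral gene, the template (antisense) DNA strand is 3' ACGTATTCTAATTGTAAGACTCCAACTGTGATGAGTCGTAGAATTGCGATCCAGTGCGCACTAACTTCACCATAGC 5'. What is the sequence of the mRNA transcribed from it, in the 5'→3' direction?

5′-UGCAUAAGAUUAACAUUCUGAGGUUGACACUACUCAGCAUCUUAACGCUAGGUCACGCGUGAUUGAAGUGGUAUCG-3′

Reading the template 3'→5' as shown, RNA polymerase pairs each base (A→U, T→A, G↔C) to build mRNA 5'→3' directly.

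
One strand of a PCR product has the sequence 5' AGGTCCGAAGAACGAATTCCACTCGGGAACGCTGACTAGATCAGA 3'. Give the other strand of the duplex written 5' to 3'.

5'-TCTGATCTAGTCAGCGTTCCCGAGTGGAATTCGTTCTTCGGACCT-3'

Pairing A↔T and G↔C gives TCCAGGCTTCTTGCTTAAGGTGAGCCCTTGCGACTGATCTAGTCT, running 3'→5'. Reverse for the 5'→3' convention.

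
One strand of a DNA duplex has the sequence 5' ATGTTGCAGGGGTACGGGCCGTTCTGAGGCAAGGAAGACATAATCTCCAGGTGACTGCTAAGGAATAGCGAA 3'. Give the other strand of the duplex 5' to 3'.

The complement of ATGTTGCAGGGGTACGGGCCGTTCTGAGGCAAGGAAGACATAATCTCCAGGTGACTGCTAAGGAATAGCGAA is TACAACGTCCCCATGCCCGGCAAGACTCCGTTCCTTCTGTATTAGAGGTCCACTGACGATTCCTTATCGCTT (A↔T, G↔C). DNA strands are antiparallel, so the complementary strand runs 3'→5'; reversing gives the 5'→3' form.

5'-TTCGCTATTCCTTAGCAGTCACCTGGAGATTATGTCTTCCTTGCCTCAGAACGGCCCGTACCCCTGCAACAT-3'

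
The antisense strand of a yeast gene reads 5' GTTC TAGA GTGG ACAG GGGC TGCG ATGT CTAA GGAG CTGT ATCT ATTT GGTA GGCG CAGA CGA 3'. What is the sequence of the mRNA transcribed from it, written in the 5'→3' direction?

5'-UCGUCUGCGCCUACCAAAUAGAUACAGCUCCUUAGACAUCGCAGCCCCUGUCCACUCUAGAAC-3'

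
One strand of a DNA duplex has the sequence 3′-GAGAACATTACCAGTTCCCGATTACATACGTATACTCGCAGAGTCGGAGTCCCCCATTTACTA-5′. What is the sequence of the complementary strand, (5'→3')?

The strand is given 3'→5', so its complement runs 5'→3' in the same left-to-right order: pair each base A↔T, G↔C.

5'-CTCTTGTAATGGTCAAGGGCTAATGTATGCATATGAGCGTCTCAGCCTCAGGGGGTAAATGAT-3'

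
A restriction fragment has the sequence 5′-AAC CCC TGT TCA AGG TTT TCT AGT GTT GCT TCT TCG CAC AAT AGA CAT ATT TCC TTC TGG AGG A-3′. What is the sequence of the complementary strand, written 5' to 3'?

5'-TCCTCCAGAAGGAAATATGTCTATTGTGCGAAGAAGCAACACTAGAAAACCTTGAACAGGGGTT-3'

The complement of AACCCCTGTTCAAGGTTTTCTAGTGTTGCTTCTTCGCACAATAGACATATTTCCTTCTGGAGGA is TTGGGGACAAGTTCCAAAAGATCACAACGAAGAAGCGTGTTATCTGTATAAAGGAAGACCTCCT (A↔T, G↔C). DNA strands are antiparallel, so the complementary strand runs 3'→5'; reversing gives the 5'→3' form.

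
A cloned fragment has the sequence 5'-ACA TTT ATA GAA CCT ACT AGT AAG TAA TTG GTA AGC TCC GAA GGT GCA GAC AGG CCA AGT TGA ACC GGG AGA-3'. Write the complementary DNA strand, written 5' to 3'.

5'-TCTCCCGGTTCAACTTGGCCTGTCTGCACCTTCGGAGCTTACCAATTACTTACTAGTAGGTTCTATAAATGT-3'

Pairing A↔T and G↔C gives TGTAAATATCTTGGATGATCATTCATTAACCATTCGAGGCTTCCACGTCTGTCCGGTTCAACTTGGCCCTCT, running 3'→5'. Reverse for the 5'→3' convention.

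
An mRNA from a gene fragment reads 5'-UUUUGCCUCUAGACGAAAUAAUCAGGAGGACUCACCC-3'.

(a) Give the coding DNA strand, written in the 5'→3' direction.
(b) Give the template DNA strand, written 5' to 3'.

(a) 5′-TTTTGCCTCTAGACGAAATAATCAGGAGGACTCACCC-3′
(b) 5'-GGGTGAGTCCTCCTGATTATTTCGTCTAGAGGCAAAA-3'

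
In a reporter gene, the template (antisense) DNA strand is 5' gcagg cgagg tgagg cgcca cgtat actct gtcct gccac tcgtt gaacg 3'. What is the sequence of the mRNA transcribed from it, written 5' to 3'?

5'-CGUUCAACGAGUGGCAGGACAGAGUAUACGUGGCGCCUCACCUCGCCUGC-3'

RNA polymerase reads the template 3'→5' and synthesizes mRNA 5'→3' by base-pairing (A→U, T→A, G↔C). The complement of the template is CGTCCGCTCCACTCCGCGGTGCATATGAGACAGGACGGTGAGCAACTTGC; antiparallel, so 5'→3' the coding strand is CGTTCAACGAGTGGCAGGACAGAGTATACGTGGCGCCTCACCTCGCCTGC. Replace T with U for the mRNA.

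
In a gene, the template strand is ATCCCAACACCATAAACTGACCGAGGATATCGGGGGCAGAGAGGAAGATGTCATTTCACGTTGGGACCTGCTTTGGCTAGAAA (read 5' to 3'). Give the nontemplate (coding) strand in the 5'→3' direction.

5′-TTTCTAGCCAAAGCAGGTCCCAACGTGAAATGACATCTTCCTCTCTGCCCCCGATATCCTCGGTCAGTTTATGGTGTTGGGAT-3′

The coding strand is complementary and antiparallel to the template: take the complement (A↔T, G↔C) and reverse.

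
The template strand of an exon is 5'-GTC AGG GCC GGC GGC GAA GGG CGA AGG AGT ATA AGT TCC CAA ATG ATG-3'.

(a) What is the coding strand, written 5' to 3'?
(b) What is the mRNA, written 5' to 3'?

(a) The coding strand is the reverse complement of the template: complement CAGTCCCGGCCGCCGCTTCCCGCTTCCTCATATTCAAGGGTTTACTAC, then reverse.
(b) mRNA has the coding-strand sequence with T→U.

(a) 5'-CATCATTTGGGAACTTATACTCCTTCGCCCTTCGCCGCCGGCCCTGAC-3'
(b) 5'-CAUCAUUUGGGAACUUAUACUCCUUCGCCCUUCGCCGCCGGCCCUGAC-3'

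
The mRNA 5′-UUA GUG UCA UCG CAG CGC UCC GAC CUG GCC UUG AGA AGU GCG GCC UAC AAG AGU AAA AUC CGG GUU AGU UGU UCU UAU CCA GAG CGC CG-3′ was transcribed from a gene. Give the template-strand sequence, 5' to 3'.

Replace U with T to get the coding DNA strand: TTAGTGTCATCGCAGCGCTCCGACCTGGCCTTGAGAAGTGCGGCCTACAAGAGTAAAATCCGGGTTAGTTGTTCTTATCCAGAGCGCCG. The template strand is its reverse complement (complement AATCACAGTAGCGTCGCGAGGCTGGACCGGAACTCTTCACGCCGGATGTTCTCATTTTAGGCCCAATCAACAAGAATAGGTCTCGCGGC, then reverse).

5'-CGGCGCTCTGGATAAGAACAACTAACCCGGATTTTACTCTTGTAGGCCGCACTTCTCAAGGCCAGGTCGGAGCGCTGCGATGACACTAA-3'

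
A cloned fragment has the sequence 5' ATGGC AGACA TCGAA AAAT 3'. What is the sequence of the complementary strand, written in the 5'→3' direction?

5'-ATTTTTCGATGTCTGCCAT-3'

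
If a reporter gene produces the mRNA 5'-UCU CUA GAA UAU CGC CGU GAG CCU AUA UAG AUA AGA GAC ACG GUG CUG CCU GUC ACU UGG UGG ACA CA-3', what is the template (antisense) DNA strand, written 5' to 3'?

Replace U with T to get the coding DNA strand: TCTCTAGAATATCGCCGTGAGCCTATATAGATAAGAGACACGGTGCTGCCTGTCACTTGGTGGACACA. The template strand is its reverse complement (complement AGAGATCTTATAGCGGCACTCGGATATATCTATTCTCTGTGCCACGACGGACAGTGAACCACCTGTGT, then reverse).

5'-TGTGTCCACCAAGTGACAGGCAGCACCGTGTCTCTTATCTATATAGGCTCACGGCGATATTCTAGAGA-3'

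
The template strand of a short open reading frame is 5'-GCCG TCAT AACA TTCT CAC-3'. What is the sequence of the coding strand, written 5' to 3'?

5'-GTGAGAATGTTATGACGGC-3'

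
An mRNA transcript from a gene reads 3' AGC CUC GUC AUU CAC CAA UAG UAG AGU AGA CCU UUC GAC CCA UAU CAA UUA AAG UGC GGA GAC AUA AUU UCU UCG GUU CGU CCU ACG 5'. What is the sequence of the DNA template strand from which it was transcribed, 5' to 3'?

Written 5'→3' the mRNA is GCAUCCUGCUUGGCUUCUUUAAUACAGAGGCGUGAAAUUAACUAUACCCAGCUUUCCAGAUGAGAUGAUAACCACUUACUGCUCCGA, so the coding DNA strand is GCATCCTGCTTGGCTTCTTTAATACAGAGGCGTGAAATTAACTATACCCAGCTTTCCAGATGAGATGATAACCACTTACTGCTCCGA. The template is its reverse complement.

5'-TCGGAGCAGTAAGTGGTTATCATCTCATCTGGAAAGCTGGGTATAGTTAATTTCACGCCTCTGTATTAAAGAAGCCAAGCAGGATGC-3'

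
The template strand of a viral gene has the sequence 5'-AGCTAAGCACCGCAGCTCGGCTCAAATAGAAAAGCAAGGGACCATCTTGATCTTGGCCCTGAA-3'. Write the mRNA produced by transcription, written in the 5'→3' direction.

The mRNA has the sequence of the coding strand (reverse complement of the template) with T→U. Reverse complement of AGCTAAGCACCGCAGCTCGGCTCAAATAGAAAAGCAAGGGACCATCTTGATCTTGGCCCTGAA is TTCAGGGCCAAGATCAAGATGGTCCCTTGCTTTTCTATTTGAGCCGAGCTGCGGTGCTTAGCT; then T→U.

5'-UUCAGGGCCAAGAUCAAGAUGGUCCCUUGCUUUUCUAUUUGAGCCGAGCUGCGGUGCUUAGCU-3'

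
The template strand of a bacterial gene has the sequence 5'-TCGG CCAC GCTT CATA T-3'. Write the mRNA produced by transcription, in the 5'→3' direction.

The mRNA has the sequence of the coding strand (reverse complement of the template) with T→U. Reverse complement of TCGGCCACGCTTCATAT is ATATGAAGCGTGGCCGA; then T→U.

5'-AUAUGAAGCGUGGCCGA-3'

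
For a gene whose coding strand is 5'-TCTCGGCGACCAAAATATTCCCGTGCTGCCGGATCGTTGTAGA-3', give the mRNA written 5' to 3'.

5'-UCUCGGCGACCAAAAUAUUCCCGUGCUGCCGGAUCGUUGUAGA-3'

mRNA has the coding-strand sequence with U in place of T.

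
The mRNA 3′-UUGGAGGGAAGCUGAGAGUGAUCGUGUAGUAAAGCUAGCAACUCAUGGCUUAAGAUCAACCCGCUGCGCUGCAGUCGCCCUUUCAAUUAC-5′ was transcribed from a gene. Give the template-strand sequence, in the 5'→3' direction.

5'-AACCTCCCTTCGACTCTCACTAGCACATCATTTCGATCGTTGAGTACCGAATTCTAGTTGGGCGACGCGACGTCAGCGGGAAAGTTAATG-3'

Written 5'→3' the mRNA is CAUUAACUUUCCCGCUGACGUCGCGUCGCCCAACUAGAAUUCGGUACUCAACGAUCGAAAUGAUGUGCUAGUGAGAGUCGAAGGGAGGUU, so the coding DNA strand is CATTAACTTTCCCGCTGACGTCGCGTCGCCCAACTAGAATTCGGTACTCAACGATCGAAATGATGTGCTAGTGAGAGTCGAAGGGAGGTT. The template is its reverse complement.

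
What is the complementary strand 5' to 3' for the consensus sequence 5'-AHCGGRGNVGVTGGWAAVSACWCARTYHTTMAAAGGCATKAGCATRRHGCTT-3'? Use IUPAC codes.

Standard pairs A↔T, G↔C; ambiguity codes pair R↔Y, M↔K, W↔W, S↔S, H↔D, V↔B, N↔N. Complement (TDGCCYCNBCBACCWTTBSTGWGTYARDAAKTTTCCGTAMTCGTAYYDCGAA), then reverse for 5'→3'.

5'-AAGCDYYATGCTMATGCCTTTKAADRAYTGWGTSBTTWCCABCBNCYCCGDT-3'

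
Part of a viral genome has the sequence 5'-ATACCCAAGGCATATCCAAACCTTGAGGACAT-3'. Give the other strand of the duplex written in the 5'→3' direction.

The complement of ATACCCAAGGCATATCCAAACCTTGAGGACAT is TATGGGTTCCGTATAGGTTTGGAACTCCTGTA (A↔T, G↔C). DNA strands are antiparallel, so the complementary strand runs 3'→5'; reversing gives the 5'→3' form.

5'-ATGTCCTCAAGGTTTGGATATGCCTTGGGTAT-3'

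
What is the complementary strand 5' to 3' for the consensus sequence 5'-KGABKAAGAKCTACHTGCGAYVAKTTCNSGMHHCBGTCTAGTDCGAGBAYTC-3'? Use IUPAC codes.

Standard pairs A↔T, G↔C; ambiguity codes pair Y↔R, M↔K, S↔S, B↔V, D↔H, N↔N. Complement (MCTVMTTCTMGATGDACGCTRBTMAAGNSCKDDGVCAGATCAHGCTCVTRAG), then reverse for 5'→3'.

5'-GARTVCTCGHACTAGACVGDDKCSNGAAMTBRTCGCADGTAGMTCTTMVTCM-3'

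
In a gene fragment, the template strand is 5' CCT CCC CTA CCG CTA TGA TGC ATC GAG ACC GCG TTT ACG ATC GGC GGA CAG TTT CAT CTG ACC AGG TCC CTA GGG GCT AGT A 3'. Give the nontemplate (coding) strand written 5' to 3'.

5'-TACTAGCCCCTAGGGACCTGGTCAGATGAAACTGTCCGCCGATCGTAAACGCGGTCTCGATGCATCATAGCGGTAGGGGAGG-3'

The coding strand is complementary and antiparallel to the template: take the complement (A↔T, G↔C) and reverse.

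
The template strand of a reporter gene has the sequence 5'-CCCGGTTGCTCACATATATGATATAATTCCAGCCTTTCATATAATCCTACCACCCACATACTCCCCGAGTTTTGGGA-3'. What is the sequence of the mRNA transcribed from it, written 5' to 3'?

5'-UCCCAAAACUCGGGGAGUAUGUGGGUGGUAGGAUUAUAUGAAAGGCUGGAAUUAUAUCAUAUAUGUGAGCAACCGGG-3'

The mRNA has the sequence of the coding strand (reverse complement of the template) with T→U. Reverse complement of CCCGGTTGCTCACATATATGATATAATTCCAGCCTTTCATATAATCCTACCACCCACATACTCCCCGAGTTTTGGGA is TCCCAAAACTCGGGGAGTATGTGGGTGGTAGGATTATATGAAAGGCTGGAATTATATCATATATGTGAGCAACCGGG; then T→U.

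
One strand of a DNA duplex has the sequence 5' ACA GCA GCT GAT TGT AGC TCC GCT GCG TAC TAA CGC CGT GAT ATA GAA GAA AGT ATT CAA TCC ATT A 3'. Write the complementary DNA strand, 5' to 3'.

5'-TAATGGATTGAATACTTTCTTCTATATCACGGCGTTAGTACGCAGCGGAGCTACAATCAGCTGCTGT-3'

Pairing A↔T and G↔C gives TGTCGTCGACTAACATCGAGGCGACGCATGATTGCGGCACTATATCTTCTTTCATAAGTTAGGTAAT, running 3'→5'. Reverse for the 5'→3' convention.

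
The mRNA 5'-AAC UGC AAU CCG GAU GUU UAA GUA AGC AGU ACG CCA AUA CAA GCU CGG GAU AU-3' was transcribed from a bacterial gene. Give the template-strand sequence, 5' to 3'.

5'-ATATCCCGAGCTTGTATTGGCGTACTGCTTACTTAAACATCCGGATTGCAGTT-3'

Replace U with T to get the coding DNA strand: AACTGCAATCCGGATGTTTAAGTAAGCAGTACGCCAATACAAGCTCGGGATAT. The template strand is its reverse complement (complement TTGACGTTAGGCCTACAAATTCATTCGTCATGCGGTTATGTTCGAGCCCTATA, then reverse).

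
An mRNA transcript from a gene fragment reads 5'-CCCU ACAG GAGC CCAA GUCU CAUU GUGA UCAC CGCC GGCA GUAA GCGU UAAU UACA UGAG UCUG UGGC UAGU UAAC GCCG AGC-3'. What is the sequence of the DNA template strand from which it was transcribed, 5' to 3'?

Replace U with T to get the coding DNA strand: CCCTACAGGAGCCCAAGTCTCATTGTGATCACCGCCGGCAGTAAGCGTTAATTACATGAGTCTGTGGCTAGTTAACGCCGAGC. The template strand is its reverse complement (complement GGGATGTCCTCGGGTTCAGAGTAACACTAGTGGCGGCCGTCATTCGCAATTAATGTACTCAGACACCGATCAATTGCGGCTCG, then reverse).

5'-GCTCGGCGTTAACTAGCCACAGACTCATGTAATTAACGCTTACTGCCGGCGGTGATCACAATGAGACTTGGGCTCCTGTAGGG-3'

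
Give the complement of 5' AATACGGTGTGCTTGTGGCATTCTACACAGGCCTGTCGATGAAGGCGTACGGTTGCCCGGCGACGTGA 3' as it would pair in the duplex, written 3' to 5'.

Base-pairing A↔T, G↔C gives the complement. The complementary strand is antiparallel, so paired with a 5'→3' strand it runs 3'→5'.

3'-TTATGCCACACGAACACCGTAAGATGTGTCCGGACAGCTACTTCCGCATGCCAACGGGCCGCTGCACT-5'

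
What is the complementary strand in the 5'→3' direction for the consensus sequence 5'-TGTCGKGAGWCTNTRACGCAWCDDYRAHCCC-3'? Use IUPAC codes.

5'-GGGDTYRHHGWTGCGTYANAGWCTCMCGACA-3'

Standard pairs A↔T, G↔C; ambiguity codes pair R↔Y, K↔M, W↔W, D↔H, N↔N. Complement (ACAGCMCTCWGANAYTGCGTWGHHRYTDGGG), then reverse for 5'→3'.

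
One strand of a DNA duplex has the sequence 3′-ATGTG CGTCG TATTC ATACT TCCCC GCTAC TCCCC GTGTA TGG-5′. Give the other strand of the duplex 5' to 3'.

5'-TACACGCAGCATAAGTATGAAGGGGCGATGAGGGGCACATACC-3'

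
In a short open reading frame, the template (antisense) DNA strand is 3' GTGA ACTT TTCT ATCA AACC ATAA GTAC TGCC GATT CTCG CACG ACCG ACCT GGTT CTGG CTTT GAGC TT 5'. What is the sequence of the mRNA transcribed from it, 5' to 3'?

5′-CACUUGAAAAGAUAGUUUGGUAUUCAUGACGGCUAAGAGCGUGCUGGCUGGACCAAGACCGAAACUCGAA-3′

Reading the template 3'→5' as shown, RNA polymerase pairs each base (A→U, T→A, G↔C) to build mRNA 5'→3' directly.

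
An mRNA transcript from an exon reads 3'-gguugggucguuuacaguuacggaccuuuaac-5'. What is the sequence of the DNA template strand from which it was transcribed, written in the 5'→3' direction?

5′-CCAACCCAGCAAATGTCAATGCCTGGAAATTG-3′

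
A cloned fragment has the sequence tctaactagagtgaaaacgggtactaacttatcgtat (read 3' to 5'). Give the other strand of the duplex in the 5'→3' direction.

The strand is given 3'→5', so its complement runs 5'→3' in the same left-to-right order: pair each base A↔T, G↔C.

5'-AGATTGATCTCACTTTTGCCCATGATTGAATAGCATA-3'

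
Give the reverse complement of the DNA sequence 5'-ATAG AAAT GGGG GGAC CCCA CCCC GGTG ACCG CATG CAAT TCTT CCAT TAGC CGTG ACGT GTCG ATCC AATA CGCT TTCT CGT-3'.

Complement each base (A↔T, G↔C): TATCTTTACCCCCCTGGGGTGGGGCCACTGGCGTACGTTAAGAAGGTAATCGGCACTGCACAGCTAGGTTATGCGAAAGAGCA. Then reverse.

5′-ACGAGAAAGCGTATTGGATCGACACGTCACGGCTAATGGAAGAATTGCATGCGGTCACCGGGGTGGGGTCCCCCCATTTCTAT-3′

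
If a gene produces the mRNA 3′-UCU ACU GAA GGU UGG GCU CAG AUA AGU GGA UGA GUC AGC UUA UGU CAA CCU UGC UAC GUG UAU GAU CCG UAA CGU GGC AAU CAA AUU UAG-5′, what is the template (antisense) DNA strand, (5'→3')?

Written 5'→3' the mRNA is GAUUUAAACUAACGGUGCAAUGCCUAGUAUGUGCAUCGUUCCAACUGUAUUCGACUGAGUAGGUGAAUAGACUCGGGUUGGAAGUCAUCU, so the coding DNA strand is GATTTAAACTAACGGTGCAATGCCTAGTATGTGCATCGTTCCAACTGTATTCGACTGAGTAGGTGAATAGACTCGGGTTGGAAGTCATCT. The template is its reverse complement.

5'-AGATGACTTCCAACCCGAGTCTATTCACCTACTCAGTCGAATACAGTTGGAACGATGCACATACTAGGCATTGCACCGTTAGTTTAAATC-3'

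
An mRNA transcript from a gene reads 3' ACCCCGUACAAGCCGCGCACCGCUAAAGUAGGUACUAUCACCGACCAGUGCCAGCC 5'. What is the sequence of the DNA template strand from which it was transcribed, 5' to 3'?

Written 5'→3' the mRNA is CCGACCGUGACCAGCCACUAUCAUGGAUGAAAUCGCCACGCGCCGAACAUGCCCCA, so the coding DNA strand is CCGACCGTGACCAGCCACTATCATGGATGAAATCGCCACGCGCCGAACATGCCCCA. The template is its reverse complement.

5′-TGGGGCATGTTCGGCGCGTGGCGATTTCATCCATGATAGTGGCTGGTCACGGTCGG-3′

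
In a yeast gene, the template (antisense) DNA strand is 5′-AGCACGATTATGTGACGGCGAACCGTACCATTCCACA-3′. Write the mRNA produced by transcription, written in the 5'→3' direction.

The mRNA has the sequence of the coding strand (reverse complement of the template) with T→U. Reverse complement of AGCACGATTATGTGACGGCGAACCGTACCATTCCACA is TGTGGAATGGTACGGTTCGCCGTCACATAATCGTGCT; then T→U.

5'-UGUGGAAUGGUACGGUUCGCCGUCACAUAAUCGUGCU-3'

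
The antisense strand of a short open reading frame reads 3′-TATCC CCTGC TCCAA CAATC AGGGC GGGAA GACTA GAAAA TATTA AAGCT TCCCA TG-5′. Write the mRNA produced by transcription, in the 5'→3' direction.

5′-AUAGGGGACGAGGUUGUUAGUCCCGCCCUUCUGAUCUUUUAUAAUUUCGAAGGGUAC-3′

Reading the template 3'→5' as shown, RNA polymerase pairs each base (A→U, T→A, G↔C) to build mRNA 5'→3' directly.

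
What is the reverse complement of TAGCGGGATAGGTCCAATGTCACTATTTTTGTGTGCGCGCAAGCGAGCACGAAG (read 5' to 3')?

Reading the sequence 3'→5' and pairing each base (A↔T, G↔C) gives the reverse complement directly.

5'-CTTCGTGCTCGCTTGCGCGCACACAAAAATAGTGACATTGGACCTATCCCGCTA-3'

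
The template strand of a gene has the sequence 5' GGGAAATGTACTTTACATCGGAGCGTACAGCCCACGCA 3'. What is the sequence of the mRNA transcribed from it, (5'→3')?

5′-UGCGUGGGCUGUACGCUCCGAUGUAAAGUACAUUUCCC-3′

The mRNA has the sequence of the coding strand (reverse complement of the template) with T→U. Reverse complement of GGGAAATGTACTTTACATCGGAGCGTACAGCCCACGCA is TGCGTGGGCTGTACGCTCCGATGTAAAGTACATTTCCC; then T→U.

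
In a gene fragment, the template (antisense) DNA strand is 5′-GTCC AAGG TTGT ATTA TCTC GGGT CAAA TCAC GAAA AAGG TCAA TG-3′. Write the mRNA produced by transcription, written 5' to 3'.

The mRNA has the sequence of the coding strand (reverse complement of the template) with T→U. Reverse complement of GTCCAAGGTTGTATTATCTCGGGTCAAATCACGAAAAAGGTCAATG is CATTGACCTTTTTCGTGATTTGACCCGAGATAATACAACCTTGGAC; then T→U.

5'-CAUUGACCUUUUUCGUGAUUUGACCCGAGAUAAUACAACCUUGGAC-3'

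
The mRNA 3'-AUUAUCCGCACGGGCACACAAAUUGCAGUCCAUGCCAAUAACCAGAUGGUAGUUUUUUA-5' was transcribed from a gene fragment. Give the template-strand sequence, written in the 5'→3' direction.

Written 5'→3' the mRNA is AUUUUUUGAUGGUAGACCAAUAACCGUACCUGACGUUAAACACACGGGCACGCCUAUUA, so the coding DNA strand is ATTTTTTGATGGTAGACCAATAACCGTACCTGACGTTAAACACACGGGCACGCCTATTA. The template is its reverse complement.

5'-TAATAGGCGTGCCCGTGTGTTTAACGTCAGGTACGGTTATTGGTCTACCATCAAAAAAT-3'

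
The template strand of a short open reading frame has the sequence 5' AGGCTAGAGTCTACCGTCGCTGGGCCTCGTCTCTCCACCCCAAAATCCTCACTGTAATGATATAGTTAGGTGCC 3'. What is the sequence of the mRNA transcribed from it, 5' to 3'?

5'-GGCACCUAACUAUAUCAUUACAGUGAGGAUUUUGGGGUGGAGAGACGAGGCCCAGCGACGGUAGACUCUAGCCU-3'

The mRNA has the sequence of the coding strand (reverse complement of the template) with T→U. Reverse complement of AGGCTAGAGTCTACCGTCGCTGGGCCTCGTCTCTCCACCCCAAAATCCTCACTGTAATGATATAGTTAGGTGCC is GGCACCTAACTATATCATTACAGTGAGGATTTTGGGGTGGAGAGACGAGGCCCAGCGACGGTAGACTCTAGCCT; then T→U.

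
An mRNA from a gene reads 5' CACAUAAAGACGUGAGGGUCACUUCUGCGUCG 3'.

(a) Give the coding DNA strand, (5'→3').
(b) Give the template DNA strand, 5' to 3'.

(a) 5'-CACATAAAGACGTGAGGGTCACTTCTGCGTCG-3'
(b) 5'-CGACGCAGAAGTGACCCTCACGTCTTTATGTG-3'

(a) The coding strand matches the mRNA with U→T.
(b) The template strand is the reverse complement of the coding strand.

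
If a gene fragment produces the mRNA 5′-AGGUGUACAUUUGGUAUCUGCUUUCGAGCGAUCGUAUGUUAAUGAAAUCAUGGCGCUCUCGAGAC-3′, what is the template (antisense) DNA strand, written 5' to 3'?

Replace U with T to get the coding DNA strand: AGGTGTACATTTGGTATCTGCTTTCGAGCGATCGTATGTTAATGAAATCATGGCGCTCTCGAGAC. The template strand is its reverse complement (complement TCCACATGTAAACCATAGACGAAAGCTCGCTAGCATACAATTACTTTAGTACCGCGAGAGCTCTG, then reverse).

5′-GTCTCGAGAGCGCCATGATTTCATTAACATACGATCGCTCGAAAGCAGATACCAAATGTACACCT-3′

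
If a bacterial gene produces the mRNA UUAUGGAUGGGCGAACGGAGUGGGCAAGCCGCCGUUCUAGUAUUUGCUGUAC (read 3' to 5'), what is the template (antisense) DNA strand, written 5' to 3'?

5'-AATACCTACCCGCTTGCCTCACCCGTTCGGCGGCAAGATCATAAACGACATG-3'

Written 5'→3' the mRNA is CAUGUCGUUUAUGAUCUUGCCGCCGAACGGGUGAGGCAAGCGGGUAGGUAUU, so the coding DNA strand is CATGTCGTTTATGATCTTGCCGCCGAACGGGTGAGGCAAGCGGGTAGGTATT. The template is its reverse complement.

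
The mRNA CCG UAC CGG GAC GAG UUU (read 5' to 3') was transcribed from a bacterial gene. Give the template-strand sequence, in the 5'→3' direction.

5'-AAACTCGTCCCGGTACGG-3'

Replace U with T to get the coding DNA strand: CCGTACCGGGACGAGTTT. The template strand is its reverse complement (complement GGCATGGCCCTGCTCAAA, then reverse).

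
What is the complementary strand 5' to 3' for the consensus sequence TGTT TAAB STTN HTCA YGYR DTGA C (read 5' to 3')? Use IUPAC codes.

Standard pairs A↔T, G↔C; ambiguity codes pair R↔Y, S↔S, B↔V, D↔H, N↔N. Complement (ACAAATTVSAANDAGTRCRYHACTG), then reverse for 5'→3'.

5'-GTCAHYRCRTGADNAASVTTAAACA-3'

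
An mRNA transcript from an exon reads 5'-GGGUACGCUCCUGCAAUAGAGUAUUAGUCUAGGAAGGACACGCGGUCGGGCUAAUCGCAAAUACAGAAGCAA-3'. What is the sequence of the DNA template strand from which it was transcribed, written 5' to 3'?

5'-TTGCTTCTGTATTTGCGATTAGCCCGACCGCGTGTCCTTCCTAGACTAATACTCTATTGCAGGAGCGTACCC-3'

Replace U with T to get the coding DNA strand: GGGTACGCTCCTGCAATAGAGTATTAGTCTAGGAAGGACACGCGGTCGGGCTAATCGCAAATACAGAAGCAA. The template strand is its reverse complement (complement CCCATGCGAGGACGTTATCTCATAATCAGATCCTTCCTGTGCGCCAGCCCGATTAGCGTTTATGTCTTCGTT, then reverse).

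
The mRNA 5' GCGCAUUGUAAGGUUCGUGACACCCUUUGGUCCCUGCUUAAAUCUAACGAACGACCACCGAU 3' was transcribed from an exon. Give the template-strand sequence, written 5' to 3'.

5′-ATCGGTGGTCGTTCGTTAGATTTAAGCAGGGACCAAAGGGTGTCACGAACCTTACAATGCGC-3′

Replace U with T to get the coding DNA strand: GCGCATTGTAAGGTTCGTGACACCCTTTGGTCCCTGCTTAAATCTAACGAACGACCACCGAT. The template strand is its reverse complement (complement CGCGTAACATTCCAAGCACTGTGGGAAACCAGGGACGAATTTAGATTGCTTGCTGGTGGCTA, then reverse).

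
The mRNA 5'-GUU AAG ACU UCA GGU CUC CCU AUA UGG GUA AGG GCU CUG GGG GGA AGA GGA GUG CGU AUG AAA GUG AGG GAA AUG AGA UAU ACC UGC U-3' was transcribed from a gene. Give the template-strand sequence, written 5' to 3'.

Replace U with T to get the coding DNA strand: GTTAAGACTTCAGGTCTCCCTATATGGGTAAGGGCTCTGGGGGGAAGAGGAGTGCGTATGAAAGTGAGGGAAATGAGATATACCTGCT. The template strand is its reverse complement (complement CAATTCTGAAGTCCAGAGGGATATACCCATTCCCGAGACCCCCCTTCTCCTCACGCATACTTTCACTCCCTTTACTCTATATGGACGA, then reverse).

5'-AGCAGGTATATCTCATTTCCCTCACTTTCATACGCACTCCTCTTCCCCCCAGAGCCCTTACCCATATAGGGAGACCTGAAGTCTTAAC-3'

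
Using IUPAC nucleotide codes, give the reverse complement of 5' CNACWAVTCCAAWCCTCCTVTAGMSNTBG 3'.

5'-CVANSKCTABAGGAGGWTTGGABTWGTNG-3'

Standard pairs A↔T, G↔C; ambiguity codes pair M↔K, W↔W, S↔S, B↔V, N↔N. Complement (GNTGWTBAGGTTWGGAGGABATCKSNAVC), then reverse for 5'→3'.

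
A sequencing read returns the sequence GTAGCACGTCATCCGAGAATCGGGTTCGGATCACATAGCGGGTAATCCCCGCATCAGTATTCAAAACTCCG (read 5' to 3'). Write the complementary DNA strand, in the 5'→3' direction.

The complement of GTAGCACGTCATCCGAGAATCGGGTTCGGATCACATAGCGGGTAATCCCCGCATCAGTATTCAAAACTCCG is CATCGTGCAGTAGGCTCTTAGCCCAAGCCTAGTGTATCGCCCATTAGGGGCGTAGTCATAAGTTTTGAGGC (A↔T, G↔C). DNA strands are antiparallel, so the complementary strand runs 3'→5'; reversing gives the 5'→3' form.

5'-CGGAGTTTTGAATACTGATGCGGGGATTACCCGCTATGTGATCCGAACCCGATTCTCGGATGACGTGCTAC-3'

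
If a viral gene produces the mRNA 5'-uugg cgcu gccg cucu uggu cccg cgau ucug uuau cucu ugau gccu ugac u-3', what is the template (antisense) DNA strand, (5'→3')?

5'-AGTCAAGGCATCAAGAGATAACAGAATCGCGGGACCAAGAGCGGCAGCGCCAA-3'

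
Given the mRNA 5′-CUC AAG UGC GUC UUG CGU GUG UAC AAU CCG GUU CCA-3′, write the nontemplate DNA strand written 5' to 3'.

5'-CTCAAGTGCGTCTTGCGTGTGTACAATCCGGTTCCA-3'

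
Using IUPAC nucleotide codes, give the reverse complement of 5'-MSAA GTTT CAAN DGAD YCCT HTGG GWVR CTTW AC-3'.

5'-GTWAAGYBWCCCADAGGRHTCHNTTGAAACTTSK-3'

Standard pairs A↔T, G↔C; ambiguity codes pair R↔Y, M↔K, W↔W, S↔S, D↔H, V↔B, N↔N. Complement (KSTTCAAAGTTNHCTHRGGADACCCWBYGAAWTG), then reverse for 5'→3'.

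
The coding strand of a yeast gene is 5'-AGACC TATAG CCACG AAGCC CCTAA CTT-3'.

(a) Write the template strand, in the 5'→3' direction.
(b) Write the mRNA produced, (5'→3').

(a) The template strand is the reverse complement of the coding strand: complement TCTGGATATCGGTGCTTCGGGGATTGAA, then reverse.
(b) mRNA matches the coding strand with T→U.

(a) 5'-AAGTTAGGGGCTTCGTGGCTATAGGTCT-3'
(b) 5'-AGACCUAUAGCCACGAAGCCCCUAACUU-3'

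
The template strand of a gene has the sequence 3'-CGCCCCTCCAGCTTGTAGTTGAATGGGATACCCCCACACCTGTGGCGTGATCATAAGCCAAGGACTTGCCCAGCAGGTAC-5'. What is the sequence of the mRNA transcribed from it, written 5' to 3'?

5'-GCGGGGAGGUCGAACAUCAACUUACCCUAUGGGGGUGUGGACACCGCACUAGUAUUCGGUUCCUGAACGGGUCGUCCAUG-3'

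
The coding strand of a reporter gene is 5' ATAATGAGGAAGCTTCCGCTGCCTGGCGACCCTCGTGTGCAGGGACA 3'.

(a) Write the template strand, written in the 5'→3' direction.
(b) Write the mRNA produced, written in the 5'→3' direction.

(a) 5'-TGTCCCTGCACACGAGGGTCGCCAGGCAGCGGAAGCTTCCTCATTAT-3'
(b) 5′-AUAAUGAGGAAGCUUCCGCUGCCUGGCGACCCUCGUGUGCAGGGACA-3′

(a) The template strand is the reverse complement of the coding strand: complement TATTACTCCTTCGAAGGCGACGGACCGCTGGGAGCACACGTCCCTGT, then reverse.
(b) mRNA matches the coding strand with T→U.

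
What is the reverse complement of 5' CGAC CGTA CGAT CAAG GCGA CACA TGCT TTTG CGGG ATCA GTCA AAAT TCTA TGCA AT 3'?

Complement each base (A↔T, G↔C): GCTGGCATGCTAGTTCCGCTGTGTACGAAAACGCCCTAGTCAGTTTTAAGATACGTTA. Then reverse.

5'-ATTGCATAGAATTTTGACTGATCCCGCAAAAGCATGTGTCGCCTTGATCGTACGGTCG-3'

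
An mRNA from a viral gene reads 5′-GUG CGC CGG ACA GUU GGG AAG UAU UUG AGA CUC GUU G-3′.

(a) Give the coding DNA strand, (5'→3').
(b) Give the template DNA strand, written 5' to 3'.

(a) The coding strand matches the mRNA with U→T.
(b) The template strand is the reverse complement of the coding strand.

(a) 5'-GTGCGCCGGACAGTTGGGAAGTATTTGAGACTCGTTG-3'
(b) 5'-CAACGAGTCTCAAATACTTCCCAACTGTCCGGCGCAC-3'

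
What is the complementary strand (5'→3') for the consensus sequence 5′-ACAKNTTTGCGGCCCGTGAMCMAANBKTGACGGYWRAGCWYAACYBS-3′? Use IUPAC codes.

Standard pairs A↔T, G↔C; ambiguity codes pair R↔Y, M↔K, W↔W, S↔S, B↔V, N↔N. Complement (TGTMNAAACGCCGGGCACTKGKTTNVMACTGCCRWYTCGWRTTGRVS), then reverse for 5'→3'.

5′-SVRGTTRWGCTYWRCCGTCAMVNTTKGKTCACGGGCCGCAAANMTGT-3′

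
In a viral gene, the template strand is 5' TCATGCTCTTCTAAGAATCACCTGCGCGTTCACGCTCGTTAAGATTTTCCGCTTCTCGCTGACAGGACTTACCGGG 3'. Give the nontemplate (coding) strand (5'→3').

The coding strand is complementary and antiparallel to the template: take the complement (A↔T, G↔C) and reverse.

5'-CCCGGTAAGTCCTGTCAGCGAGAAGCGGAAAATCTTAACGAGCGTGAACGCGCAGGTGATTCTTAGAAGAGCATGA-3'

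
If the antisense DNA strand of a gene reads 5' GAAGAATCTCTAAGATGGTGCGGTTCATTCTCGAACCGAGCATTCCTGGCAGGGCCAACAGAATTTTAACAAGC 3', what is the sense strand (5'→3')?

5'-GCTTGTTAAAATTCTGTTGGCCCTGCCAGGAATGCTCGGTTCGAGAATGAACCGCACCATCTTAGAGATTCTTC-3'

The coding strand is complementary and antiparallel to the template: take the complement (A↔T, G↔C) and reverse.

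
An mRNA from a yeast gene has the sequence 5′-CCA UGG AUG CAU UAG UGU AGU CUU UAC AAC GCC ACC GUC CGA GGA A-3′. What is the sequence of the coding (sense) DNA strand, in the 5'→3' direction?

5'-CCATGGATGCATTAGTGTAGTCTTTACAACGCCACCGTCCGAGGAA-3'

The coding DNA strand has the same 5'→3' sequence as the mRNA with U replaced by T.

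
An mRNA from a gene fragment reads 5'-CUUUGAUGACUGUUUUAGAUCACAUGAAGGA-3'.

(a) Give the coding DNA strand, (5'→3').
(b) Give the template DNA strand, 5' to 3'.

(a) The coding strand matches the mRNA with U→T.
(b) The template strand is the reverse complement of the coding strand.

(a) 5'-CTTTGATGACTGTTTTAGATCACATGAAGGA-3'
(b) 5'-TCCTTCATGTGATCTAAAACAGTCATCAAAG-3'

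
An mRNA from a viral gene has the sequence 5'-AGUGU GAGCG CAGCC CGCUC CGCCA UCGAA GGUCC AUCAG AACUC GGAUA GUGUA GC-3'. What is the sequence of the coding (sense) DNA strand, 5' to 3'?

5'-AGTGTGAGCGCAGCCCGCTCCGCCATCGAAGGTCCATCAGAACTCGGATAGTGTAGC-3'

The coding DNA strand has the same 5'→3' sequence as the mRNA with U replaced by T.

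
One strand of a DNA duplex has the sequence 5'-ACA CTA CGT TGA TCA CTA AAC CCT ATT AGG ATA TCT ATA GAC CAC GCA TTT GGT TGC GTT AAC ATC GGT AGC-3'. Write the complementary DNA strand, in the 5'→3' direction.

5'-GCTACCGATGTTAACGCAACCAAATGCGTGGTCTATAGATATCCTAATAGGGTTTAGTGATCAACGTAGTGT-3'

The complement of ACACTACGTTGATCACTAAACCCTATTAGGATATCTATAGACCACGCATTTGGTTGCGTTAACATCGGTAGC is TGTGATGCAACTAGTGATTTGGGATAATCCTATAGATATCTGGTGCGTAAACCAACGCAATTGTAGCCATCG (A↔T, G↔C). DNA strands are antiparallel, so the complementary strand runs 3'→5'; reversing gives the 5'→3' form.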